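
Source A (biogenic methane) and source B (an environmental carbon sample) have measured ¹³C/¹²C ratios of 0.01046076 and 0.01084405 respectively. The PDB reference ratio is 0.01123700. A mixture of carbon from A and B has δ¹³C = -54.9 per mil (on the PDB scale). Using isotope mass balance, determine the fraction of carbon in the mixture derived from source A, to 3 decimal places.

δ_A = (0.01046076/0.01123700 − 1)×1000 = (0.930921 − 1)×1000 = -69.079 per mil
δ_B = (0.01084405/0.01123700 − 1)×1000 = (0.965031 − 1)×1000 = -34.969 per mil
f_A = (δ_mix − δ_B)/(δ_A − δ_B) = (-54.9 − (-34.969))/(-69.079 − (-34.969))
f_A = -19.931 / -34.110 = 0.5843

0.584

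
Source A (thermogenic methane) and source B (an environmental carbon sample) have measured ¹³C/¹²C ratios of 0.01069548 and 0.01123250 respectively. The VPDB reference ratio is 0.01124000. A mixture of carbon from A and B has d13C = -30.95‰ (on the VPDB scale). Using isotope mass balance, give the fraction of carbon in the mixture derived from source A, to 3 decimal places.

0.634

δ_A = (0.01069548/0.01124000 − 1)×1000 = (0.951555 − 1)×1000 = -48.445‰
δ_B = (0.01123250/0.01124000 − 1)×1000 = (0.999333 − 1)×1000 = -0.667‰
f_A = (δ_mix − δ_B)/(δ_A − δ_B) = (-30.95 − (-0.667))/(-48.445 − (-0.667))
f_A = -30.283 / -47.778 = 0.6338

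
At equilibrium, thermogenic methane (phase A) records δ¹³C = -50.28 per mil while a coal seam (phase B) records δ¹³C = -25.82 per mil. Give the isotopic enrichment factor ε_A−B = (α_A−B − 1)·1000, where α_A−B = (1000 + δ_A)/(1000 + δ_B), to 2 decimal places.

-25.11 per mil

α_A−B = (1000 + -50.28) / (1000 + -25.82) = 949.72 / 974.18 = 0.974892
ε_A−B = (0.974892 − 1) × 1000 = -25.108 per mil
(The approximation ε ≈ δ_A − δ_B would give -24.46 per mil.)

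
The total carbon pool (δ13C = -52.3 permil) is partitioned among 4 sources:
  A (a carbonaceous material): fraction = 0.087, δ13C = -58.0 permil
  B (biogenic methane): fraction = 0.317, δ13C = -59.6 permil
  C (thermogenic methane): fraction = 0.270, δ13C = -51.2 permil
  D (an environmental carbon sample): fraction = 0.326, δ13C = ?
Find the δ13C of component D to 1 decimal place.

-44.6 permil

Isotope mass balance: δ_bulk = Σ fᵢ·δᵢ.
-52.3 = 0.087×(-58.0) + 0.317×(-59.6) + 0.270×(-51.2) + 0.326×δ_D
0.326·δ_D = -52.3 − (-37.763) = -14.537
δ_D = -14.537 / 0.326 = -44.59 permil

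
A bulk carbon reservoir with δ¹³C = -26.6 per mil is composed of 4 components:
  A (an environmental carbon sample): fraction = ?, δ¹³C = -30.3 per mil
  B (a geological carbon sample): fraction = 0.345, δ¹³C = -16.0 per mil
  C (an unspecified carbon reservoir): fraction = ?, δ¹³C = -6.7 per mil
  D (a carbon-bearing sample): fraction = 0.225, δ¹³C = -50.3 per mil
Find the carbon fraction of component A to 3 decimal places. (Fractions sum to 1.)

Let f_A and f_C be the unknown fractions; fractions sum to 1 so f_A + f_C = 0.430.
Mass balance: Σ fᵢ·δᵢ = δ_bulk ⇒ f_A·(-30.3) + f_C·(-6.7) = -26.6 − (-16.837) = -9.763
Substitute f_C = 0.430 − f_A:
f_A·(-30.3 − -6.7) = -9.763 − 0.430×(-6.7) = -6.882
f_A = -6.882 / -23.6 = 0.2916

0.292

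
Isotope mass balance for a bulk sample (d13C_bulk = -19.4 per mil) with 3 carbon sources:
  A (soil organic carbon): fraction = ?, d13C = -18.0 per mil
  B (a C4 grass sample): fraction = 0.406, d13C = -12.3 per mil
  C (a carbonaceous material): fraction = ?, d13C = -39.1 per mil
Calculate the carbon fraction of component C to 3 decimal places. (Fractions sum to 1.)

Let f_C and f_A be the unknown fractions; fractions sum to 1 so f_C + f_A = 0.594.
Mass balance: Σ fᵢ·δᵢ = δ_bulk ⇒ f_C·(-39.1) + f_A·(-18.0) = -19.4 − (-4.994) = -14.406
Substitute f_A = 0.594 − f_C:
f_C·(-39.1 − -18.0) = -14.406 − 0.594×(-18.0) = -3.714
f_C = -3.714 / -21.1 = 0.1760

0.176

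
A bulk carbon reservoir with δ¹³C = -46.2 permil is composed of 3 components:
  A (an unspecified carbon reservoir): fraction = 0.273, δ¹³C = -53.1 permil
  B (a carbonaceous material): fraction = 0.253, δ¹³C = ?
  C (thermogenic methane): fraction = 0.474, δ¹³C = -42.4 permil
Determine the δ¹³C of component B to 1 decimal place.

-45.9 permil

Isotope mass balance: δ_bulk = Σ fᵢ·δᵢ.
-46.2 = 0.273×(-53.1) + 0.253×δ_B + 0.474×(-42.4)
0.253·δ_B = -46.2 − (-34.594) = -11.606
δ_B = -11.606 / 0.253 = -45.87 permil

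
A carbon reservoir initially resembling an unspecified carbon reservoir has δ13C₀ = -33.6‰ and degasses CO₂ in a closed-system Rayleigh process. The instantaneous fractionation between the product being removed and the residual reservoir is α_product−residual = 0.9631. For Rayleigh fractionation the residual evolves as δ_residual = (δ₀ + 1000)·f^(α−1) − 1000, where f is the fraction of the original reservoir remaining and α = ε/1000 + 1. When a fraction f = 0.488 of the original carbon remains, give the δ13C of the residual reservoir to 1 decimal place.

Rayleigh residual: δ_res = (δ₀ + 1000)·f^(α−1) − 1000
α − 1 = -0.03690
f^(α−1) = 0.488^(-0.03690) = 1.026827
δ_res = (-33.6 + 1000) × 1.026827 − 1000 = 992.326 − 1000 = -7.67‰

-7.7‰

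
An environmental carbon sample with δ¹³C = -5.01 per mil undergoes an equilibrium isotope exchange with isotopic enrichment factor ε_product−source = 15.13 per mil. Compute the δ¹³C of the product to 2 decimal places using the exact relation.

To first order, δ_product ≈ δ_source + ε = 10.12 per mil.
Exactly, δ_product = (δ_source + 1000)·(ε/1000 + 1) − 1000.
δ_product = (-5.01 + 1000) × (15.13/1000 + 1) − 1000
δ_product = 10.044 per mil

10.04 per mil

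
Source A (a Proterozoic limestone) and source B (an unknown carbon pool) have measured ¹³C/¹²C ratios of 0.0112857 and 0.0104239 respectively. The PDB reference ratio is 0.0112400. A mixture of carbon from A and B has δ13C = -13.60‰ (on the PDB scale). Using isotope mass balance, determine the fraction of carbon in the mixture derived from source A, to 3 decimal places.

0.770

δ_A = (0.0112857/0.0112400 − 1)×1000 = (1.004066 − 1)×1000 = 4.066‰
δ_B = (0.0104239/0.0112400 − 1)×1000 = (0.927393 − 1)×1000 = -72.607‰
f_A = (δ_mix − δ_B)/(δ_A − δ_B) = (-13.60 − (-72.607))/(4.066 − (-72.607))
f_A = 59.007 / 76.673 = 0.7696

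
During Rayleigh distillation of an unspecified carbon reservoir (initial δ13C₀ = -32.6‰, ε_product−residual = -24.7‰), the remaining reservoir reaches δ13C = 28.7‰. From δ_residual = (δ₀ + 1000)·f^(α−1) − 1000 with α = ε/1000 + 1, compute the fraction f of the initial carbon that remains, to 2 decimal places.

α − 1 = ε/1000 = -0.0247
(δ_res + 1000)/(δ₀ + 1000) = (28.7 + 1000)/(-32.6 + 1000) = 1028.7/967.4 = 1.063366
f = 1.063366^(1/-0.0247) = exp(ln(1.063366)/-0.0247) = exp(0.06144/-0.0247)
f = exp(-2.4874) = 0.0831

0.08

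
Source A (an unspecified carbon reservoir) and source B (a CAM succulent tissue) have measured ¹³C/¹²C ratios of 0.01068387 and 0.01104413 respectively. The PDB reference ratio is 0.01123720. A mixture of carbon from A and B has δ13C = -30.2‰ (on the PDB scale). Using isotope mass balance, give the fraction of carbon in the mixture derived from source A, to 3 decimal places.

δ_A = (0.01068387/0.01123720 − 1)×1000 = (0.950759 − 1)×1000 = -49.241‰
δ_B = (0.01104413/0.01123720 − 1)×1000 = (0.982819 − 1)×1000 = -17.181‰
f_A = (δ_mix − δ_B)/(δ_A − δ_B) = (-30.2 − (-17.181))/(-49.241 − (-17.181))
f_A = -13.019 / -32.060 = 0.4061

0.406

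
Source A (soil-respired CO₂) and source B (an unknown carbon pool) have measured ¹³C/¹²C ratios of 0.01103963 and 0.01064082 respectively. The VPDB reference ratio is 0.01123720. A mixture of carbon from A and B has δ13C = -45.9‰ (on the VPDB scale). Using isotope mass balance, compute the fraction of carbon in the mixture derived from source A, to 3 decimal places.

δ_A = (0.01103963/0.01123720 − 1)×1000 = (0.982418 − 1)×1000 = -17.582‰
δ_B = (0.01064082/0.01123720 − 1)×1000 = (0.946928 − 1)×1000 = -53.072‰
f_A = (δ_mix − δ_B)/(δ_A − δ_B) = (-45.9 − (-53.072))/(-17.582 − (-53.072))
f_A = 7.172 / 35.490 = 0.2021

0.202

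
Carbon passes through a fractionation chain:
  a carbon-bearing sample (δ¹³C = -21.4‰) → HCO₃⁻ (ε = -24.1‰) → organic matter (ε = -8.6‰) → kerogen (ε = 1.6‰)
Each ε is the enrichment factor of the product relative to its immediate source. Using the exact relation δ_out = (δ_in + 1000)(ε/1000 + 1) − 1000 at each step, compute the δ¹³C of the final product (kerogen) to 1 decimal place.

-51.7‰

step 1: δ = (-21.40 + 1000)·(-24.1/1000 + 1) − 1000 = -44.98‰
step 2: δ = (-44.98 + 1000)·(-8.6/1000 + 1) − 1000 = -53.20‰
step 3: δ = (-53.20 + 1000)·(1.6/1000 + 1) − 1000 = -51.68‰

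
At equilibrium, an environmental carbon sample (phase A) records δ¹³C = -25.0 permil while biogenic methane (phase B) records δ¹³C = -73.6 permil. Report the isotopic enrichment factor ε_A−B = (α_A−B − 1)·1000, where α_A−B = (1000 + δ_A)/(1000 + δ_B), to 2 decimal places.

α_A−B = (1000 + -25.0) / (1000 + -73.6) = 975.0 / 926.4 = 1.052461
ε_A−B = (1.052461 − 1) × 1000 = 52.461 permil
(The approximation ε ≈ δ_A − δ_B would give 48.6 permil.)

52.46 permil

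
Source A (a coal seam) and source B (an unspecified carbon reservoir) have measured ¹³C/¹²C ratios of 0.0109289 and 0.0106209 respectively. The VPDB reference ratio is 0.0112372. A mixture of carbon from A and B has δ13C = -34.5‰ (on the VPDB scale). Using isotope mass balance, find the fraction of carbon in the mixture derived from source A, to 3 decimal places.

0.742

δ_A = (0.0109289/0.0112372 − 1)×1000 = (0.972564 − 1)×1000 = -27.436‰
δ_B = (0.0106209/0.0112372 − 1)×1000 = (0.945155 − 1)×1000 = -54.845‰
f_A = (δ_mix − δ_B)/(δ_A − δ_B) = (-34.5 − (-54.845))/(-27.436 − (-54.845))
f_A = 20.345 / 27.409 = 0.7423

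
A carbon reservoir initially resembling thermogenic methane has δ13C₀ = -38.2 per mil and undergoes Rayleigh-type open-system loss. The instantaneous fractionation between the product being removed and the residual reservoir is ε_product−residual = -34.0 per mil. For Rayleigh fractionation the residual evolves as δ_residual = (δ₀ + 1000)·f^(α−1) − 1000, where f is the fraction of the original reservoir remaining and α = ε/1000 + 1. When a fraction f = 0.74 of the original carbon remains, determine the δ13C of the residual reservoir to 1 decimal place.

Rayleigh residual: δ_res = (δ₀ + 1000)·f^(α−1) − 1000
α = ε/1000 + 1 = 0.96600, so α − 1 = -0.03400
f^(α−1) = 0.74^(-0.03400) = 1.010290
δ_res = (-38.2 + 1000) × 1.010290 − 1000 = 971.697 − 1000 = -28.30 per mil

-28.3 per mil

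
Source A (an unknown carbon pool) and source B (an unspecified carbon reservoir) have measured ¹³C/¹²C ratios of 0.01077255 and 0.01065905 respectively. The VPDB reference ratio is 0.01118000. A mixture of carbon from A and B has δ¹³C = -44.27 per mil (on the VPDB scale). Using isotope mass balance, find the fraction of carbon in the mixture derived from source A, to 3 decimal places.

0.229

δ_A = (0.01077255/0.01118000 − 1)×1000 = (0.963555 − 1)×1000 = -36.445 per mil
δ_B = (0.01065905/0.01118000 − 1)×1000 = (0.953403 − 1)×1000 = -46.597 per mil
f_A = (δ_mix − δ_B)/(δ_A − δ_B) = (-44.27 − (-46.597))/(-36.445 − (-46.597))
f_A = 2.327 / 10.152 = 0.2292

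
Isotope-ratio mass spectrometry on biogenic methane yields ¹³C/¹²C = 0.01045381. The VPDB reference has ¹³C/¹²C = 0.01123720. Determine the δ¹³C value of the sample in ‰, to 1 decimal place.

δ¹³C = (R_sample / R_standard − 1) × 1000
R_sample / R_standard = 0.01045381 / 0.01123720 = 0.930286
δ¹³C = (0.930286 − 1) × 1000 = -69.71‰

-69.7‰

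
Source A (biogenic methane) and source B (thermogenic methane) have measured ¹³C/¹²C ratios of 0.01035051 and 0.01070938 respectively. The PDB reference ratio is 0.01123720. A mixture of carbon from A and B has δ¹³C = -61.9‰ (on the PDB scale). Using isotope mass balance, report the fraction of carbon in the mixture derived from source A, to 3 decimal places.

0.467

δ_A = (0.01035051/0.01123720 − 1)×1000 = (0.921093 − 1)×1000 = -78.907‰
δ_B = (0.01070938/0.01123720 − 1)×1000 = (0.953029 − 1)×1000 = -46.971‰
f_A = (δ_mix − δ_B)/(δ_A − δ_B) = (-61.9 − (-46.971))/(-78.907 − (-46.971))
f_A = -14.929 / -31.936 = 0.4675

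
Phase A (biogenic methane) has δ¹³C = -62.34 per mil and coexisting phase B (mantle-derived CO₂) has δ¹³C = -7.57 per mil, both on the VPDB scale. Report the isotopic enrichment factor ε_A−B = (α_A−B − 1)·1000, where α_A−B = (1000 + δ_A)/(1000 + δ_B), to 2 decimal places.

α_A−B = (1000 + -62.34) / (1000 + -7.57) = 937.66 / 992.43 = 0.944812
ε_A−B = (0.944812 − 1) × 1000 = -55.188 per mil
(The approximation ε ≈ δ_A − δ_B would give -54.77 per mil.)

-55.19 per mil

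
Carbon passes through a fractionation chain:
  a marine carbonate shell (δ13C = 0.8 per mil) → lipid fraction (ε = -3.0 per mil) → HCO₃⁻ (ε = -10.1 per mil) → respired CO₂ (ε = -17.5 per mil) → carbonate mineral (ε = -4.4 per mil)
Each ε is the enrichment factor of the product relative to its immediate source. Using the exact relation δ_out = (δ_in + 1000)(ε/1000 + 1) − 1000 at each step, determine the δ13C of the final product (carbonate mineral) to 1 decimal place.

step 1: δ = (0.80 + 1000)·(-3.0/1000 + 1) − 1000 = -2.20 per mil
step 2: δ = (-2.20 + 1000)·(-10.1/1000 + 1) − 1000 = -12.28 per mil
step 3: δ = (-12.28 + 1000)·(-17.5/1000 + 1) − 1000 = -29.57 per mil
step 4: δ = (-29.57 + 1000)·(-4.4/1000 + 1) − 1000 = -33.84 per mil

-33.8 per mil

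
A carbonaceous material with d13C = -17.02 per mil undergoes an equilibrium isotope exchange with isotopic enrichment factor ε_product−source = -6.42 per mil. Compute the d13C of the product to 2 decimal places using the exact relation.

-23.33 per mil

Exactly, δ_product = (δ_source + 1000)·(ε/1000 + 1) − 1000.
δ_product = (-17.02 + 1000) × (-6.42/1000 + 1) − 1000
δ_product = -23.331 per mil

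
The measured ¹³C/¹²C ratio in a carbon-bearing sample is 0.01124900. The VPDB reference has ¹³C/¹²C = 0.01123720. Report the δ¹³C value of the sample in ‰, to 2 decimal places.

δ¹³C = (R_sample / R_standard − 1) × 1000
R_sample / R_standard = 0.01124900 / 0.01123720 = 1.001050
δ¹³C = (1.001050 − 1) × 1000 = 1.050‰

1.05‰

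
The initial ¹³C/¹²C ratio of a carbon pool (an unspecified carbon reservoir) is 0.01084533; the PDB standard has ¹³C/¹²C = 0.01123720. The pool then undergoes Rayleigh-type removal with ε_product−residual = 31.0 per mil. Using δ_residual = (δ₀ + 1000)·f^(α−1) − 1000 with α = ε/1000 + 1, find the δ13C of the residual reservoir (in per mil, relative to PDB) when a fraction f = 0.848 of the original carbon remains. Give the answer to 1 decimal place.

-39.8 per mil

δ₀ = (0.01084533/0.01123720 − 1)×1000 = (0.965127 − 1)×1000 = -34.873 per mil
α − 1 = ε/1000 = 0.0310
f^(α−1) = 0.848^(0.0310) = 0.994902
δ_res = (-34.873 + 1000) × 0.994902 − 1000 = 960.207 − 1000 = -39.79 per mil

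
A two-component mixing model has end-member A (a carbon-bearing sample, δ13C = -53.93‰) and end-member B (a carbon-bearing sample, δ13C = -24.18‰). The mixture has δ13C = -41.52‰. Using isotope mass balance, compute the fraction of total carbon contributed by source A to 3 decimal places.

0.583

δ_mix = f_A·δ_A + (1 − f_A)·δ_B  ⇒  f_A = (δ_mix − δ_B)/(δ_A − δ_B)
f_A = (-41.52 − (-24.18)) / (-53.93 − (-24.18))
f_A = -17.34 / -29.75 = 0.5829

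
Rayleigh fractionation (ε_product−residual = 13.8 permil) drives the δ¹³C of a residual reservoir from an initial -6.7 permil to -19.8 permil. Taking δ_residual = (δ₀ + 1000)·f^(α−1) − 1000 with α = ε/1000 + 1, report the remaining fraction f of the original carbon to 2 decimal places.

0.38

α − 1 = ε/1000 = 0.0138
(δ_res + 1000)/(δ₀ + 1000) = (-19.8 + 1000)/(-6.7 + 1000) = 980.2/993.3 = 0.986812
f = 0.986812^(1/0.0138) = exp(ln(0.986812)/0.0138) = exp(-0.01328/0.0138)
f = exp(-0.9620) = 0.3821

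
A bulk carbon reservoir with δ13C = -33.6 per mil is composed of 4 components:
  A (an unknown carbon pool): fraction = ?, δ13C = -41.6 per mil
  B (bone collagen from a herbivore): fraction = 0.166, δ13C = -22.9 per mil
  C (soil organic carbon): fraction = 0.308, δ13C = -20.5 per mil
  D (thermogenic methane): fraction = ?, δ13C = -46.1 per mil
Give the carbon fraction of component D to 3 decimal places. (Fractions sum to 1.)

Let f_D and f_A be the unknown fractions; fractions sum to 1 so f_D + f_A = 0.526.
Mass balance: Σ fᵢ·δᵢ = δ_bulk ⇒ f_D·(-46.1) + f_A·(-41.6) = -33.6 − (-10.115) = -23.485
Substitute f_A = 0.526 − f_D:
f_D·(-46.1 − -41.6) = -23.485 − 0.526×(-41.6) = -1.603
f_D = -1.603 / -4.5 = 0.3562

0.356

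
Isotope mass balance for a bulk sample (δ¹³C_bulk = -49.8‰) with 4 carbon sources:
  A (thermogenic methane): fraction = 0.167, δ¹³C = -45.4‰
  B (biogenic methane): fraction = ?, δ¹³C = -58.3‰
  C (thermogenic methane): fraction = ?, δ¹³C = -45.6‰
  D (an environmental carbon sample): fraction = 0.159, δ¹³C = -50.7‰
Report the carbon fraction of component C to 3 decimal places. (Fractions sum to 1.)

Let f_C and f_B be the unknown fractions; fractions sum to 1 so f_C + f_B = 0.674.
Mass balance: Σ fᵢ·δᵢ = δ_bulk ⇒ f_C·(-45.6) + f_B·(-58.3) = -49.8 − (-15.643) = -34.157
Substitute f_B = 0.674 − f_C:
f_C·(-45.6 − -58.3) = -34.157 − 0.674×(-58.3) = 5.137
f_C = 5.137 / 12.7 = 0.4045

0.405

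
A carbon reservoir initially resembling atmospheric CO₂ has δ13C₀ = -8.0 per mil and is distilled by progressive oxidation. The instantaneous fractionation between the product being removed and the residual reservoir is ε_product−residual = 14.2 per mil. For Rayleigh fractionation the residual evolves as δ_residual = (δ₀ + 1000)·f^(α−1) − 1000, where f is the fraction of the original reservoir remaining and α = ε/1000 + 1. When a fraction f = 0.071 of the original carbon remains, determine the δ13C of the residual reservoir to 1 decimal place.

-44.6 per mil

Rayleigh residual: δ_res = (δ₀ + 1000)·f^(α−1) − 1000
α = ε/1000 + 1 = 1.01420, so α − 1 = 0.01420
f^(α−1) = 0.071^(0.01420) = 0.963137
δ_res = (-8.0 + 1000) × 0.963137 − 1000 = 955.431 − 1000 = -44.57 per mil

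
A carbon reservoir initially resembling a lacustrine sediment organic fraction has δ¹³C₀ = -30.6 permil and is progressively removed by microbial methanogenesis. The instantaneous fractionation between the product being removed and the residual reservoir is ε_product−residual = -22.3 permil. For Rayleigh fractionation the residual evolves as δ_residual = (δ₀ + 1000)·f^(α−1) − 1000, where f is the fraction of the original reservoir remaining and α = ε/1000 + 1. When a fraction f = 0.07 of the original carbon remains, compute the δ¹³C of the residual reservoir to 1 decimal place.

28.6 permil

Rayleigh residual: δ_res = (δ₀ + 1000)·f^(α−1) − 1000
α = ε/1000 + 1 = 0.97770, so α − 1 = -0.02230
f^(α−1) = 0.07^(-0.02230) = 1.061095
δ_res = (-30.6 + 1000) × 1.061095 − 1000 = 1028.626 − 1000 = 28.63 permil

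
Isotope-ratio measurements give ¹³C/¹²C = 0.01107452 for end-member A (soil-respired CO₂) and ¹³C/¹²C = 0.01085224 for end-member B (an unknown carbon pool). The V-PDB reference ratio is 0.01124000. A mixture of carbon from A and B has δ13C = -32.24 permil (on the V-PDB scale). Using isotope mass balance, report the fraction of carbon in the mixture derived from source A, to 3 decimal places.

0.114

δ_A = (0.01107452/0.01124000 − 1)×1000 = (0.985278 − 1)×1000 = -14.722 permil
δ_B = (0.01085224/0.01124000 − 1)×1000 = (0.965502 − 1)×1000 = -34.498 permil
f_A = (δ_mix − δ_B)/(δ_A − δ_B) = (-32.24 − (-34.498))/(-14.722 − (-34.498))
f_A = 2.258 / 19.776 = 0.1142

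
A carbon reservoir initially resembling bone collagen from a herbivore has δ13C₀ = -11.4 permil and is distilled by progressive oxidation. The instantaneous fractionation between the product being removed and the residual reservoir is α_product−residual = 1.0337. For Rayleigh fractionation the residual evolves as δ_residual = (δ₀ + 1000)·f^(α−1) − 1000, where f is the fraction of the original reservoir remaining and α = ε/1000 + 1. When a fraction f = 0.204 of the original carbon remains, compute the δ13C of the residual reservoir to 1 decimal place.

-63.0 permil

Rayleigh residual: δ_res = (δ₀ + 1000)·f^(α−1) − 1000
α − 1 = 0.03370
f^(α−1) = 0.204^(0.03370) = 0.947839
δ_res = (-11.4 + 1000) × 0.947839 − 1000 = 937.034 − 1000 = -62.97 permil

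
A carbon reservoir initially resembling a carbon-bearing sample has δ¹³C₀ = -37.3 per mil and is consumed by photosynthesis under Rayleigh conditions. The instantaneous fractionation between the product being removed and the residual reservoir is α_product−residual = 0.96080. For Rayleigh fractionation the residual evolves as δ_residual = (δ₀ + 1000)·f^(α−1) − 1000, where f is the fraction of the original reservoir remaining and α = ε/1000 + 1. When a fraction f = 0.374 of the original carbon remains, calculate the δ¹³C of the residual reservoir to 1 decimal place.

0.5 per mil

Rayleigh residual: δ_res = (δ₀ + 1000)·f^(α−1) − 1000
α − 1 = -0.03920
f^(α−1) = 0.374^(-0.03920) = 1.039306
δ_res = (-37.3 + 1000) × 1.039306 − 1000 = 1000.540 − 1000 = 0.54 per mil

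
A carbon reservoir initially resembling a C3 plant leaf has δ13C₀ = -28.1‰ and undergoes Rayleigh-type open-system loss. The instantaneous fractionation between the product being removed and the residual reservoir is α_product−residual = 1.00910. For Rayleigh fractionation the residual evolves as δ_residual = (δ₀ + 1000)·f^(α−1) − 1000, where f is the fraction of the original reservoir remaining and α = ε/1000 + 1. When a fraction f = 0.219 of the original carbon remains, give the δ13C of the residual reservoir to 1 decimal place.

Rayleigh residual: δ_res = (δ₀ + 1000)·f^(α−1) − 1000
α − 1 = 0.00910
f^(α−1) = 0.219^(0.00910) = 0.986275
δ_res = (-28.1 + 1000) × 0.986275 − 1000 = 958.561 − 1000 = -41.44‰

-41.4‰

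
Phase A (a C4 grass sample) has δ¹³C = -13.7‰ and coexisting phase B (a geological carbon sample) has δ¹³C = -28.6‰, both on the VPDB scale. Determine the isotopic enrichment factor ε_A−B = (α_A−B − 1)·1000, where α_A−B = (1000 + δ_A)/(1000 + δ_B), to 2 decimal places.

15.34‰

α_A−B = (1000 + -13.7) / (1000 + -28.6) = 986.3 / 971.4 = 1.015339
ε_A−B = (1.015339 − 1) × 1000 = 15.339‰
(The approximation ε ≈ δ_A − δ_B would give 14.9‰.)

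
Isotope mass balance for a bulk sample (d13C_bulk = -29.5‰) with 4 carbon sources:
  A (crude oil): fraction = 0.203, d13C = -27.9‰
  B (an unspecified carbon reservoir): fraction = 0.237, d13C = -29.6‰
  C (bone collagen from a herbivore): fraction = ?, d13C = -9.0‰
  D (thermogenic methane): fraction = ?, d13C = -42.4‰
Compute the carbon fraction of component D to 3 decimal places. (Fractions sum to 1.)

Let f_D and f_C be the unknown fractions; fractions sum to 1 so f_D + f_C = 0.560.
Mass balance: Σ fᵢ·δᵢ = δ_bulk ⇒ f_D·(-42.4) + f_C·(-9.0) = -29.5 − (-12.679) = -16.821
Substitute f_C = 0.560 − f_D:
f_D·(-42.4 − -9.0) = -16.821 − 0.560×(-9.0) = -11.781
f_D = -11.781 / -33.4 = 0.3527

0.353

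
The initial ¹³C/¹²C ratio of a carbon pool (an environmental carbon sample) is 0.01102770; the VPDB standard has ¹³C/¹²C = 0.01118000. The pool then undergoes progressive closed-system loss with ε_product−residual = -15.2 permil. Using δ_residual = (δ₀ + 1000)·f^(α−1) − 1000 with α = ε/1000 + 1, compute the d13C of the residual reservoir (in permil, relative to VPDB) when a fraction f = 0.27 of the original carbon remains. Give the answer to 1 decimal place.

6.2 permil

δ₀ = (0.01102770/0.01118000 − 1)×1000 = (0.986377 − 1)×1000 = -13.623 permil
α − 1 = ε/1000 = -0.0152
f^(α−1) = 0.27^(-0.0152) = 1.020101
δ_res = (-13.623 + 1000) × 1.020101 − 1000 = 1006.205 − 1000 = 6.20 permil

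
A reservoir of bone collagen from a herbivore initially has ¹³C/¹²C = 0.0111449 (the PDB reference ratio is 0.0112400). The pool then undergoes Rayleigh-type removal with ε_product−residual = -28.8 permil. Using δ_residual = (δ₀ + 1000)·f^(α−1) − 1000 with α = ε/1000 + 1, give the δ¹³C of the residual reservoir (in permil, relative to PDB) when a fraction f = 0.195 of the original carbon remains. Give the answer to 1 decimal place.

δ₀ = (0.0111449/0.0112400 − 1)×1000 = (0.991539 − 1)×1000 = -8.461 permil
α − 1 = ε/1000 = -0.0288
f^(α−1) = 0.195^(-0.0288) = 1.048207
δ_res = (-8.461 + 1000) × 1.048207 − 1000 = 1039.338 − 1000 = 39.34 permil

39.3 permil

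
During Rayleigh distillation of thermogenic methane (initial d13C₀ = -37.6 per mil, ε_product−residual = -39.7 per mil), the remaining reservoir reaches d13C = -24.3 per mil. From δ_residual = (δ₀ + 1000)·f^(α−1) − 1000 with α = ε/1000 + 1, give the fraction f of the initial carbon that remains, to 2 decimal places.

0.71

α − 1 = ε/1000 = -0.0397
(δ_res + 1000)/(δ₀ + 1000) = (-24.3 + 1000)/(-37.6 + 1000) = 975.7/962.4 = 1.013820
f = 1.013820^(1/-0.0397) = exp(ln(1.013820)/-0.0397) = exp(0.01372/-0.0397)
f = exp(-0.3457) = 0.7077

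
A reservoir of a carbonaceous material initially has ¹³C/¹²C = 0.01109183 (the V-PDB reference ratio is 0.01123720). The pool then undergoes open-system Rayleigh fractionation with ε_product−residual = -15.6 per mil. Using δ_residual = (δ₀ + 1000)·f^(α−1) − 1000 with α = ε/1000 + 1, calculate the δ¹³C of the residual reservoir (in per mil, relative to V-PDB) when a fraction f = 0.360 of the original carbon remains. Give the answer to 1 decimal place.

δ₀ = (0.01109183/0.01123720 − 1)×1000 = (0.987064 − 1)×1000 = -12.936 per mil
α − 1 = ε/1000 = -0.0156
f^(α−1) = 0.360^(-0.0156) = 1.016065
δ_res = (-12.936 + 1000) × 1.016065 − 1000 = 1002.921 − 1000 = 2.92 per mil

2.9 per mil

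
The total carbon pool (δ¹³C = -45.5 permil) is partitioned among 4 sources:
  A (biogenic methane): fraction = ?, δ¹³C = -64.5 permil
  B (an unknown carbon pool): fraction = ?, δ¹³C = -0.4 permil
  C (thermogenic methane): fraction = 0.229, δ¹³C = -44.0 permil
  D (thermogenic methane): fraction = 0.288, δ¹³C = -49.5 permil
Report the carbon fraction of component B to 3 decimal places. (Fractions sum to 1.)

Let f_B and f_A be the unknown fractions; fractions sum to 1 so f_B + f_A = 0.483.
Mass balance: Σ fᵢ·δᵢ = δ_bulk ⇒ f_B·(-0.4) + f_A·(-64.5) = -45.5 − (-24.332) = -21.168
Substitute f_A = 0.483 − f_B:
f_B·(-0.4 − -64.5) = -21.168 − 0.483×(-64.5) = 9.985
f_B = 9.985 / 64.1 = 0.1558

0.156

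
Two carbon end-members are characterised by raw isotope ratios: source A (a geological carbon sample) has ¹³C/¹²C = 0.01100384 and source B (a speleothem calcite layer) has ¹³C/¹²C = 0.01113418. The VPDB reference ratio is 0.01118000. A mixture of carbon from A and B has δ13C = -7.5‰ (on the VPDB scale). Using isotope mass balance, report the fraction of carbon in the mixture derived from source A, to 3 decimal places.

δ_A = (0.01100384/0.01118000 − 1)×1000 = (0.984243 − 1)×1000 = -15.757‰
δ_B = (0.01113418/0.01118000 − 1)×1000 = (0.995902 − 1)×1000 = -4.098‰
f_A = (δ_mix − δ_B)/(δ_A − δ_B) = (-7.5 − (-4.098))/(-15.757 − (-4.098))
f_A = -3.402 / -11.658 = 0.2918

0.292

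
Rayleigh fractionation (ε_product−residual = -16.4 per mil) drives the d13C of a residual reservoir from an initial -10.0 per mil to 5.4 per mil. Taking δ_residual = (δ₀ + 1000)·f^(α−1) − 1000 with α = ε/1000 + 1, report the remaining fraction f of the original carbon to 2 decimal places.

α − 1 = ε/1000 = -0.0164
(δ_res + 1000)/(δ₀ + 1000) = (5.4 + 1000)/(-10.0 + 1000) = 1005.4/990.0 = 1.015556
f = 1.015556^(1/-0.0164) = exp(ln(1.015556)/-0.0164) = exp(0.01544/-0.0164)
f = exp(-0.9412) = 0.3902

0.39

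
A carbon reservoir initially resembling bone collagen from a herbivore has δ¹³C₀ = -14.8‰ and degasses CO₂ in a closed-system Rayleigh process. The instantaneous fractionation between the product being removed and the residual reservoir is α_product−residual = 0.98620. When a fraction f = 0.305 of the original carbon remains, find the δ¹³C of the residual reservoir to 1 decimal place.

1.5‰

Rayleigh residual: δ_res = (δ₀ + 1000)·f^(α−1) − 1000
α − 1 = -0.01380
f^(α−1) = 0.305^(-0.01380) = 1.016522
δ_res = (-14.8 + 1000) × 1.016522 − 1000 = 1001.477 − 1000 = 1.48‰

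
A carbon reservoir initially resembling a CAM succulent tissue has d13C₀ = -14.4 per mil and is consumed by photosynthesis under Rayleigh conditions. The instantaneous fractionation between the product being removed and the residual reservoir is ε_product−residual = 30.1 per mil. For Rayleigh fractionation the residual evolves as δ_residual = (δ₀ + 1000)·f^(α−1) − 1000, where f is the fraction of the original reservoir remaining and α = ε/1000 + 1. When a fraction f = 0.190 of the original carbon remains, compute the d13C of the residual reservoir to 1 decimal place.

Rayleigh residual: δ_res = (δ₀ + 1000)·f^(α−1) − 1000
α = ε/1000 + 1 = 1.03010, so α − 1 = 0.03010
f^(α−1) = 0.190^(0.03010) = 0.951241
δ_res = (-14.4 + 1000) × 0.951241 − 1000 = 937.543 − 1000 = -62.46 per mil

-62.5 per mil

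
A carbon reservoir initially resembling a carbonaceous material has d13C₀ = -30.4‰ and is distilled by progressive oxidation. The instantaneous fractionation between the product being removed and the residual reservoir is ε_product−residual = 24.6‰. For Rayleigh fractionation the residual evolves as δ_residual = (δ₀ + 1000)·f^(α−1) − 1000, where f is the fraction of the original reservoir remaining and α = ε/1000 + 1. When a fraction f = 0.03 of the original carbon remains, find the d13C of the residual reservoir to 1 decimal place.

-110.5‰

Rayleigh residual: δ_res = (δ₀ + 1000)·f^(α−1) − 1000
α = ε/1000 + 1 = 1.02460, so α − 1 = 0.02460
f^(α−1) = 0.03^(0.02460) = 0.917354
δ_res = (-30.4 + 1000) × 0.917354 − 1000 = 889.467 − 1000 = -110.53‰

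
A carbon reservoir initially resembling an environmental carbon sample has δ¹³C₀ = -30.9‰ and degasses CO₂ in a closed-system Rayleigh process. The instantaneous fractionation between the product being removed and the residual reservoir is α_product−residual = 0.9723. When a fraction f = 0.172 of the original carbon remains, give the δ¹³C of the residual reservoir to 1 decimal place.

Rayleigh residual: δ_res = (δ₀ + 1000)·f^(α−1) − 1000
α − 1 = -0.02770
f^(α−1) = 0.172^(-0.02770) = 1.049968
δ_res = (-30.9 + 1000) × 1.049968 − 1000 = 1017.524 − 1000 = 17.52‰

17.5‰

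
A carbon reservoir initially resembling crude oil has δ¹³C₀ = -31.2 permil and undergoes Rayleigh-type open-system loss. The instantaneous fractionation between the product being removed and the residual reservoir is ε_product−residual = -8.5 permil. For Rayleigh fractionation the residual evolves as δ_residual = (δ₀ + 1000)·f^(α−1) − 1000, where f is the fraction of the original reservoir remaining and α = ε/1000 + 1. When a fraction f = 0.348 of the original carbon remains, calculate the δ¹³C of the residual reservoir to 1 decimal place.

Rayleigh residual: δ_res = (δ₀ + 1000)·f^(α−1) − 1000
α = ε/1000 + 1 = 0.99150, so α − 1 = -0.00850
f^(α−1) = 0.348^(-0.00850) = 1.009013
δ_res = (-31.2 + 1000) × 1.009013 − 1000 = 977.531 − 1000 = -22.47 permil

-22.5 permil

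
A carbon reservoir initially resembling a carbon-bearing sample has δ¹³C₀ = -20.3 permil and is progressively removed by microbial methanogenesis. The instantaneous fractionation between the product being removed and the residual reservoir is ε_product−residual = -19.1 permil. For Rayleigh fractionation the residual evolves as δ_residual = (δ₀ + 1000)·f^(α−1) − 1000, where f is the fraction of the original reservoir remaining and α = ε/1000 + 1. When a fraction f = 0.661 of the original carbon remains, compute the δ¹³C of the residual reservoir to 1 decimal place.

-12.5 permil

Rayleigh residual: δ_res = (δ₀ + 1000)·f^(α−1) − 1000
α = ε/1000 + 1 = 0.98090, so α − 1 = -0.01910
f^(α−1) = 0.661^(-0.01910) = 1.007939
δ_res = (-20.3 + 1000) × 1.007939 − 1000 = 987.478 − 1000 = -12.52 permil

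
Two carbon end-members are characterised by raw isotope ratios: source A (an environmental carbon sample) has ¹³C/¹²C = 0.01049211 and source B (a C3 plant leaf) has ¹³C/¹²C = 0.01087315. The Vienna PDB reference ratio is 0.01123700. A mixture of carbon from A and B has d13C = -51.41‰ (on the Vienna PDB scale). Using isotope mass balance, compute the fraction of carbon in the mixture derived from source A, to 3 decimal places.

δ_A = (0.01049211/0.01123700 − 1)×1000 = (0.933711 − 1)×1000 = -66.289‰
δ_B = (0.01087315/0.01123700 − 1)×1000 = (0.967620 − 1)×1000 = -32.380‰
f_A = (δ_mix − δ_B)/(δ_A − δ_B) = (-51.41 − (-32.380))/(-66.289 − (-32.380))
f_A = -19.030 / -33.909 = 0.5612

0.561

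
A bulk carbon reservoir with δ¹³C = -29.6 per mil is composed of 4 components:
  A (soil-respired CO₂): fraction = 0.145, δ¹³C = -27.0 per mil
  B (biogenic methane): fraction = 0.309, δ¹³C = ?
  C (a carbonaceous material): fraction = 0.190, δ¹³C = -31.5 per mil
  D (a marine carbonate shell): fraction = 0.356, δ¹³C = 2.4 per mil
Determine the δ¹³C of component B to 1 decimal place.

-66.5 per mil

Isotope mass balance: δ_bulk = Σ fᵢ·δᵢ.
-29.6 = 0.145×(-27.0) + 0.309×δ_B + 0.190×(-31.5) + 0.356×(2.4)
0.309·δ_B = -29.6 − (-9.046) = -20.554
δ_B = -20.554 / 0.309 = -66.52 per mil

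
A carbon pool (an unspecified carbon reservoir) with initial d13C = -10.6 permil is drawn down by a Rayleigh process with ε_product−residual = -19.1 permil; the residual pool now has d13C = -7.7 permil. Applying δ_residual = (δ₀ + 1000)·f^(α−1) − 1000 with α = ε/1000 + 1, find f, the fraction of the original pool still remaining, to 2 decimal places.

α − 1 = ε/1000 = -0.0191
(δ_res + 1000)/(δ₀ + 1000) = (-7.7 + 1000)/(-10.6 + 1000) = 992.3/989.4 = 1.002931
f = 1.002931^(1/-0.0191) = exp(ln(1.002931)/-0.0191) = exp(0.00293/-0.0191)
f = exp(-0.1532) = 0.8579

0.86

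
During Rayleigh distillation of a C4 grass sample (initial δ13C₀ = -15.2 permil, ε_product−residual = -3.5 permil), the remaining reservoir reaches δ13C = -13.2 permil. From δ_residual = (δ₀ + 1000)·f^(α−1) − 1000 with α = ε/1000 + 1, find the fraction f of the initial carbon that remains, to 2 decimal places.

0.56

α − 1 = ε/1000 = -0.0035
(δ_res + 1000)/(δ₀ + 1000) = (-13.2 + 1000)/(-15.2 + 1000) = 986.8/984.8 = 1.002031
f = 1.002031^(1/-0.0035) = exp(ln(1.002031)/-0.0035) = exp(0.00203/-0.0035)
f = exp(-0.5797) = 0.5601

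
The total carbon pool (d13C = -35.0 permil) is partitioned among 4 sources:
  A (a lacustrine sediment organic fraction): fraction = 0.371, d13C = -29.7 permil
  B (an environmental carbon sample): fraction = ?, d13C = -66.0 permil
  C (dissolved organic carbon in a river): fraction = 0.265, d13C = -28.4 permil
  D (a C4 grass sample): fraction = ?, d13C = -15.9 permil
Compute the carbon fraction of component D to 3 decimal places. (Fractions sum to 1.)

Let f_D and f_B be the unknown fractions; fractions sum to 1 so f_D + f_B = 0.364.
Mass balance: Σ fᵢ·δᵢ = δ_bulk ⇒ f_D·(-15.9) + f_B·(-66.0) = -35.0 − (-18.545) = -16.455
Substitute f_B = 0.364 − f_D:
f_D·(-15.9 − -66.0) = -16.455 − 0.364×(-66.0) = 7.569
f_D = 7.569 / 50.1 = 0.1511

0.151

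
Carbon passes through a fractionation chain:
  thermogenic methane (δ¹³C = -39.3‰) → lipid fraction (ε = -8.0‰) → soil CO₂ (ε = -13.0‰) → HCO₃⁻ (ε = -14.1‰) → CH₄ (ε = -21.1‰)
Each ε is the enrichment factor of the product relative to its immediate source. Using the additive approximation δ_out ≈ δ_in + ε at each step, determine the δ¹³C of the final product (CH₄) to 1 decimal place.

step 1: δ ≈ -39.3 + (-8.0) = -47.3‰
step 2: δ ≈ -47.3 + (-13.0) = -60.3‰
step 3: δ ≈ -60.3 + (-14.1) = -74.4‰
step 4: δ ≈ -74.4 + (-21.1) = -95.5‰

-95.5‰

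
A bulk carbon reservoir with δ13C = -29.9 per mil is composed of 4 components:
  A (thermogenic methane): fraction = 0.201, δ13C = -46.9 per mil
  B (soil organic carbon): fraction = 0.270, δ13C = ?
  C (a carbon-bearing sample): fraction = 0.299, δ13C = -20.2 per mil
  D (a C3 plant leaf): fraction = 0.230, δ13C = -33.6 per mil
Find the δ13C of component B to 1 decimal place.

-24.8 per mil

Isotope mass balance: δ_bulk = Σ fᵢ·δᵢ.
-29.9 = 0.201×(-46.9) + 0.270×δ_B + 0.299×(-20.2) + 0.230×(-33.6)
0.270·δ_B = -29.9 − (-23.195) = -6.705
δ_B = -6.705 / 0.270 = -24.83 per mil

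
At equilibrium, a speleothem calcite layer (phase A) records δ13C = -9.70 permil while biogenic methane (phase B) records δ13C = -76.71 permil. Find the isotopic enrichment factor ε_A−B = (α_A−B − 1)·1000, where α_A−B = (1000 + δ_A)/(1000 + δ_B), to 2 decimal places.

α_A−B = (1000 + -9.70) / (1000 + -76.71) = 990.30 / 923.29 = 1.072577
ε_A−B = (1.072577 − 1) × 1000 = 72.577 permil
(The approximation ε ≈ δ_A − δ_B would give 67.01 permil.)

72.58 permil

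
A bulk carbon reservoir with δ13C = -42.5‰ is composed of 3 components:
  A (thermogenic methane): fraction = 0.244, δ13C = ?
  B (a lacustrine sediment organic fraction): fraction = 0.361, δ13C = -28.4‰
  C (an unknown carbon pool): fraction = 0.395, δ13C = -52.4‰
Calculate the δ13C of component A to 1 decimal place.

Isotope mass balance: δ_bulk = Σ fᵢ·δᵢ.
-42.5 = 0.244×δ_A + 0.361×(-28.4) + 0.395×(-52.4)
0.244·δ_A = -42.5 − (-30.950) = -11.550
δ_A = -11.550 / 0.244 = -47.33‰

-47.3‰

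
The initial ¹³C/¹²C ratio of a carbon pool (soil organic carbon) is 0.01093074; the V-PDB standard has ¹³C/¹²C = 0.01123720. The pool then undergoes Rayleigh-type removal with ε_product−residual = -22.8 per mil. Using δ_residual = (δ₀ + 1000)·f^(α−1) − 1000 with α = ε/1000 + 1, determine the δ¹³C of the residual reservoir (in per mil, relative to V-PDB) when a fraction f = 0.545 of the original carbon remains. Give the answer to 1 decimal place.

δ₀ = (0.01093074/0.01123720 − 1)×1000 = (0.972728 − 1)×1000 = -27.272 per mil
α − 1 = ε/1000 = -0.0228
f^(α−1) = 0.545^(-0.0228) = 1.013935
δ_res = (-27.272 + 1000) × 1.013935 − 1000 = 986.283 − 1000 = -13.72 per mil

-13.7 per mil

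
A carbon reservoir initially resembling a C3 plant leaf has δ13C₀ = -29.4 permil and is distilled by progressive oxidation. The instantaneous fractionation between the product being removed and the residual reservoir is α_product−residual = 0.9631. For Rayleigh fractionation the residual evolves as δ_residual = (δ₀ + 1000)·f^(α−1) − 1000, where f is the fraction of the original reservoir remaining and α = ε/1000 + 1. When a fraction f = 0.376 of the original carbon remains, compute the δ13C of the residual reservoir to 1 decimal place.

6.3 permil

Rayleigh residual: δ_res = (δ₀ + 1000)·f^(α−1) − 1000
α − 1 = -0.03690
f^(α−1) = 0.376^(-0.03690) = 1.036754
δ_res = (-29.4 + 1000) × 1.036754 − 1000 = 1006.273 − 1000 = 6.27 permil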